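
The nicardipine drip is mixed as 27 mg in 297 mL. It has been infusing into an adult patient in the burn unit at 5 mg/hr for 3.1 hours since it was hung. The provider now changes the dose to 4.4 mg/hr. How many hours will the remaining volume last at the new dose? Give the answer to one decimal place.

2.6 hours

Initial rate:
Concentration = 27 mg ÷ 297 mL = 0.09090909 mg/mL
Rate = 5 mg/hr ÷ 0.09090909 mg/mL = 55 mL/hr
Volume infused so far = 55 mL/hr × 3.1 hr = 170.5 mL
Volume remaining = 297 − 170.5 = 126.5 mL
New rate:
Rate = 4.4 mg/hr ÷ 0.09090909 mg/mL = 48.4 mL/hr
Time remaining = 126.5 mL ÷ 48.4 mL/hr = 2.613636 hr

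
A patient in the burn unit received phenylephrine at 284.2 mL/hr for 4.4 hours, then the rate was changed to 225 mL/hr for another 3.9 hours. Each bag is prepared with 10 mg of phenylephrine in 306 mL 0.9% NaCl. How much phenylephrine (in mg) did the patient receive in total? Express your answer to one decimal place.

69.5 mg

Concentration = 10 mg ÷ 306 mL = 0.03267974 mg/mL
Stage 1: 284.2 mL/hr × 4.4 hr = 1250.48 mL → 1250.48 mL × 0.03267974 mg/mL = 40.86536 mg
Stage 2: 225 mL/hr × 3.9 hr = 877.5 mL → 877.5 mL × 0.03267974 mg/mL = 28.67647 mg
Total = 40.86536 + 28.67647 = 69.54183 mg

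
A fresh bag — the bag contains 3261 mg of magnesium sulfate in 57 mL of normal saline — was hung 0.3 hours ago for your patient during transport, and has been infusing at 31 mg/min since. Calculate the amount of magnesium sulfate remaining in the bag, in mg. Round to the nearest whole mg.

2703 mg

31 mg/min × 60 min/hr = 1860 mg/hr
Concentration = 3261 mg ÷ 57 mL = 57.21053 mg/mL
Rate = 1860 mg/hr ÷ 57.21053 mg/mL = 32.5115 mL/hr
Volume infused = 32.5115 mL/hr × 0.3 hr = 9.75345 mL
Volume remaining = 57 − 9.75345 = 47.24655 mL
Drug remaining = 47.24655 mL × 57.21053 mg/mL = 2703 mg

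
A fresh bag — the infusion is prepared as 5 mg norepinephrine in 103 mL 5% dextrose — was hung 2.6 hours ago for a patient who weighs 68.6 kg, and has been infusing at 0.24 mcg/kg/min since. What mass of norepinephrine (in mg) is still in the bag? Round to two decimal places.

2.43 mg

Dose = 0.24 mcg/kg/min × 68.6 kg = 16.464 mcg/min
16.464 mcg/min × 60 min/hr = 987.84 mcg/hr
Concentration = 5 mg ÷ 103 mL = 0.04854369 mg/mL = 48.54369 mcg/mL
Rate = 987.84 mcg/hr ÷ 48.54369 mcg/mL = 20.3495 mL/hr
Volume infused = 20.3495 mL/hr × 2.6 hr = 52.90871 mL
Volume remaining = 103 − 52.90871 = 50.09129 mL
Drug remaining = 50.09129 mL × 48.54369 mcg/mL = 2431.616 mcg = 2.431616 mg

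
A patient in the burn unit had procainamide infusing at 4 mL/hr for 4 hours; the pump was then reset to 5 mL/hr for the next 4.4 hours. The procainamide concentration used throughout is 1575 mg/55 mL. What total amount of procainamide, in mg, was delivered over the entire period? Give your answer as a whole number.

Concentration = 1575 mg ÷ 55 mL = 28.63636 mg/mL
Stage 1: 4 mL/hr × 4 hr = 16 mL → 16 mL × 28.63636 mg/mL = 458.1818 mg
Stage 2: 5 mL/hr × 4.4 hr = 22 mL → 22 mL × 28.63636 mg/mL = 630 mg
Total = 458.1818 + 630 = 1088.182 mg

1088 mg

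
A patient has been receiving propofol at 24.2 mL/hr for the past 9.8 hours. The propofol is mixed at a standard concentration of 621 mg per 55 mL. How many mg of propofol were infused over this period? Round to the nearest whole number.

Concentration = 621 mg ÷ 55 mL = 11.29091 mg/mL
Drug rate = 24.2 mL/hr × 11.29091 mg/mL = 273.24 mg/hr
Total = 273.24 mg/hr × 9.8 hr = 2677.752 mg

2678 mg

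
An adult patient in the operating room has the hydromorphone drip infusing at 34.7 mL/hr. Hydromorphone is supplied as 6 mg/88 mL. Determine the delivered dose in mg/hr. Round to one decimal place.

Concentration = 6 mg ÷ 88 mL = 0.06818182 mg/mL
Drug rate = 34.7 mL/hr × 0.06818182 mg/mL = 2.365909 mg/hr

2.4 mg/hr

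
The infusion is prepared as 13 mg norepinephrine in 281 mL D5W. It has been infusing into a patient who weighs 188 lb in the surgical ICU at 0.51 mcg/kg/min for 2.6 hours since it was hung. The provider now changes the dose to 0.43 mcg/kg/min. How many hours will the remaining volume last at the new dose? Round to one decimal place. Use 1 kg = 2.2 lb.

2.8 hours

Initial rate:
Weight = 188 lb ÷ 2.2 lb/kg = 85.45455 kg
Dose = 0.51 mcg/kg/min × 85.45455 kg = 43.58182 mcg/min
43.58182 mcg/min × 60 min/hr = 2614.909 mcg/hr
Concentration = 13 mg ÷ 281 mL = 0.04626335 mg/mL = 46.26335 mcg/mL
Rate = 2614.909 mcg/hr ÷ 46.26335 mcg/mL = 56.52227 mL/hr
Volume infused so far = 56.52227 mL/hr × 2.6 hr = 146.9579 mL
Volume remaining = 281 − 146.9579 = 134.0421 mL
New rate:
Dose = 0.43 mcg/kg/min × 85.45455 kg = 36.74545 mcg/min
36.74545 mcg/min × 60 min/hr = 2204.727 mcg/hr
Rate = 2204.727 mcg/hr ÷ 46.26335 mcg/mL = 47.65603 mL/hr
Time remaining = 134.0421 mL ÷ 47.65603 mL/hr = 2.8127 hr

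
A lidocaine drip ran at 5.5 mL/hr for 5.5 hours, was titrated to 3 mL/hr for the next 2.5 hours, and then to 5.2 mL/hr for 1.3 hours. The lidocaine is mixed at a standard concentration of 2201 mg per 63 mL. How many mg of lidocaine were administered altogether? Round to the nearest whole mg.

1555 mg

Concentration = 2201 mg ÷ 63 mL = 34.93651 mg/mL
Stage 1: 5.5 mL/hr × 5.5 hr = 30.25 mL → 30.25 mL × 34.93651 mg/mL = 1056.829 mg
Stage 2: 3 mL/hr × 2.5 hr = 7.5 mL → 7.5 mL × 34.93651 mg/mL = 262.0238 mg
Stage 3: 5.2 mL/hr × 1.3 hr = 6.76 mL → 6.76 mL × 34.93651 mg/mL = 236.1708 mg
Total = 1056.829 + 262.0238 + 236.1708 = 1555.024 mg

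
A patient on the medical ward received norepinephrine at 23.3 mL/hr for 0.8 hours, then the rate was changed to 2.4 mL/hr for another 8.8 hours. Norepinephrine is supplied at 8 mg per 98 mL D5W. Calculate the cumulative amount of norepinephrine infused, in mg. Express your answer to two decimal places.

Concentration = 8 mg ÷ 98 mL = 0.08163265 mg/mL
Stage 1: 23.3 mL/hr × 0.8 hr = 18.64 mL → 18.64 mL × 0.08163265 mg/mL = 1.521633 mg
Stage 2: 2.4 mL/hr × 8.8 hr = 21.12 mL → 21.12 mL × 0.08163265 mg/mL = 1.724082 mg
Total = 1.521633 + 1.724082 = 3.245714 mg

3.25 mg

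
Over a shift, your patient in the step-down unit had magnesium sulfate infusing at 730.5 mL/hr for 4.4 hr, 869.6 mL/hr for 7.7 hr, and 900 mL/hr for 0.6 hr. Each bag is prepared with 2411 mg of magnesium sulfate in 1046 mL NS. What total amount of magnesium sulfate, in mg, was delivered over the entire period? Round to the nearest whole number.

24087 mg

Concentration = 2411 mg ÷ 1046 mL = 2.304971 mg/mL
Stage 1: 730.5 mL/hr × 4.4 hr = 3214.2 mL → 3214.2 mL × 2.304971 mg/mL = 7408.639 mg
Stage 2: 869.6 mL/hr × 7.7 hr = 6695.92 mL → 6695.92 mL × 2.304971 mg/mL = 15433.9 mg
Stage 3: 900 mL/hr × 0.6 hr = 540 mL → 540 mL × 2.304971 mg/mL = 1244.685 mg
Total = 7408.639 + 15433.9 + 1244.685 = 24087.23 mg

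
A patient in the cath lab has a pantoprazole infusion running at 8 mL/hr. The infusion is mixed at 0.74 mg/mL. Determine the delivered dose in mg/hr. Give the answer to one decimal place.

5.9 mg/hr

Drug rate = 8 mL/hr × 0.74 mg/mL = 5.92 mg/hr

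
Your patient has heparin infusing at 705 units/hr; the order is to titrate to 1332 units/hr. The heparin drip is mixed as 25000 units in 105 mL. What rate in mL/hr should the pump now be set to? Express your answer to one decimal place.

5.6 mL/hr

Concentration = 25000 units ÷ 105 mL = 238.0952 units/mL
Rate = 1332 units/hr ÷ 238.0952 units/mL = 5.5944 mL/hr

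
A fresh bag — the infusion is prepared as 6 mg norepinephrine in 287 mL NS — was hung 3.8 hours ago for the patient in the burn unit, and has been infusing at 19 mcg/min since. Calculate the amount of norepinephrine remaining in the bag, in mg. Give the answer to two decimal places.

19 mcg/min × 60 min/hr = 1140 mcg/hr
Concentration = 6 mg ÷ 287 mL = 0.02090592 mg/mL = 20.90592 mcg/mL
Rate = 1140 mcg/hr ÷ 20.90592 mcg/mL = 54.53 mL/hr
Volume infused = 54.53 mL/hr × 3.8 hr = 207.214 mL
Volume remaining = 287 − 207.214 = 79.786 mL
Drug remaining = 79.786 mL × 20.90592 mcg/mL = 1668 mcg = 1.668 mg

1.67 mg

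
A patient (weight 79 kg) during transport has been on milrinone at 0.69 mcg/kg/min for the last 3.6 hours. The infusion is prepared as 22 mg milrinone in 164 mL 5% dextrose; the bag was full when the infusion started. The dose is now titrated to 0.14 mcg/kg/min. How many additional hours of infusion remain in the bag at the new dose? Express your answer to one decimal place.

Initial rate:
Dose = 0.69 mcg/kg/min × 79 kg = 54.51 mcg/min
54.51 mcg/min × 60 min/hr = 3270.6 mcg/hr
Concentration = 22 mg ÷ 164 mL = 0.1341463 mg/mL = 134.1463 mcg/mL
Rate = 3270.6 mcg/hr ÷ 134.1463 mcg/mL = 24.38084 mL/hr
Volume infused so far = 24.38084 mL/hr × 3.6 hr = 87.77101 mL
Volume remaining = 164 − 87.77101 = 76.22899 mL
New rate:
Dose = 0.14 mcg/kg/min × 79 kg = 11.06 mcg/min
11.06 mcg/min × 60 min/hr = 663.6 mcg/hr
Rate = 663.6 mcg/hr ÷ 134.1463 mcg/mL = 4.946836 mL/hr
Time remaining = 76.22899 mL ÷ 4.946836 mL/hr = 15.40964 hr

15.4 hours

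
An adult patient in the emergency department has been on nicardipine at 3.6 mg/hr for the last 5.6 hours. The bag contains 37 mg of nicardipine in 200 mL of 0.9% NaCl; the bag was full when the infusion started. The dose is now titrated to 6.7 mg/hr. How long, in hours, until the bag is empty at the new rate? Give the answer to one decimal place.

2.5 hours

Initial rate:
Concentration = 37 mg ÷ 200 mL = 0.185 mg/mL
Rate = 3.6 mg/hr ÷ 0.185 mg/mL = 19.45946 mL/hr
Volume infused so far = 19.45946 mL/hr × 5.6 hr = 108.973 mL
Volume remaining = 200 − 108.973 = 91.02703 mL
New rate:
Rate = 6.7 mg/hr ÷ 0.185 mg/mL = 36.21622 mL/hr
Time remaining = 91.02703 mL ÷ 36.21622 mL/hr = 2.513433 hr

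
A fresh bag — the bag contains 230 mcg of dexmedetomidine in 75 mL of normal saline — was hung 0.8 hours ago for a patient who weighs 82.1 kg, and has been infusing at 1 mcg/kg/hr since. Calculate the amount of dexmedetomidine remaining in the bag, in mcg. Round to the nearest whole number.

164 mcg

Dose = 1 mcg/kg/hr × 82.1 kg = 82.1 mcg/hr
Concentration = 230 mcg ÷ 75 mL = 3.066667 mcg/mL
Rate = 82.1 mcg/hr ÷ 3.066667 mcg/mL = 26.77174 mL/hr
Volume infused = 26.77174 mL/hr × 0.8 hr = 21.41739 mL
Volume remaining = 75 − 21.41739 = 53.58261 mL
Drug remaining = 53.58261 mL × 3.066667 mcg/mL = 164.32 mcg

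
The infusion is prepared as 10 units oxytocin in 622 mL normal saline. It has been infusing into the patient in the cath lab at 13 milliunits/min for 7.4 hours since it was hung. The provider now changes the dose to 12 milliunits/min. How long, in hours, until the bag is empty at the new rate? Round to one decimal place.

Initial rate:
13 milliunits/min × 60 min/hr = 780 milliunits/hr
Concentration = 10 units ÷ 622 mL = 0.01607717 units/mL = 16.07717 milliunits/mL
Rate = 780 milliunits/hr ÷ 16.07717 milliunits/mL = 48.516 mL/hr
Volume infused so far = 48.516 mL/hr × 7.4 hr = 359.0184 mL
Volume remaining = 622 − 359.0184 = 262.9816 mL
New rate:
12 milliunits/min × 60 min/hr = 720 milliunits/hr
Rate = 720 milliunits/hr ÷ 16.07717 milliunits/mL = 44.784 mL/hr
Time remaining = 262.9816 mL ÷ 44.784 mL/hr = 5.872222 hr

5.9 hours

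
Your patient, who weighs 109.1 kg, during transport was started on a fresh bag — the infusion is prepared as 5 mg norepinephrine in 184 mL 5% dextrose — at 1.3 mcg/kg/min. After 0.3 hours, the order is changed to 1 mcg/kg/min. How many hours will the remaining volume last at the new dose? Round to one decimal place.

0.4 hours

Initial rate:
Dose = 1.3 mcg/kg/min × 109.1 kg = 141.83 mcg/min
141.83 mcg/min × 60 min/hr = 8509.8 mcg/hr
Concentration = 5 mg ÷ 184 mL = 0.02717391 mg/mL = 27.17391 mcg/mL
Rate = 8509.8 mcg/hr ÷ 27.17391 mcg/mL = 313.1606 mL/hr
Volume infused so far = 313.1606 mL/hr × 0.3 hr = 93.94819 mL
Volume remaining = 184 − 93.94819 = 90.05181 mL
New rate:
Dose = 1 mcg/kg/min × 109.1 kg = 109.1 mcg/min
109.1 mcg/min × 60 min/hr = 6546 mcg/hr
Rate = 6546 mcg/hr ÷ 27.17391 mcg/mL = 240.8928 mL/hr
Time remaining = 90.05181 mL ÷ 240.8928 mL/hr = 0.3738252 hr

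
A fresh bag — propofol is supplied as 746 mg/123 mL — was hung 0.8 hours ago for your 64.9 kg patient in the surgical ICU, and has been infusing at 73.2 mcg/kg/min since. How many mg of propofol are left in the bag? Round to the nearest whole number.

518 mg

Dose = 73.2 mcg/kg/min × 64.9 kg = 4750.68 mcg/min
4750.68 mcg/min × 60 min/hr = 285040.8 mcg/hr
Concentration = 746 mg ÷ 123 mL = 6.065041 mg/mL = 6065.041 mcg/mL
Rate = 285040.8 mcg/hr ÷ 6065.041 mcg/mL = 46.99734 mL/hr
Volume infused = 46.99734 mL/hr × 0.8 hr = 37.59787 mL
Volume remaining = 123 − 37.59787 = 85.40213 mL
Drug remaining = 85.40213 mL × 6065.041 mcg/mL = 517967.4 mcg = 517.9674 mg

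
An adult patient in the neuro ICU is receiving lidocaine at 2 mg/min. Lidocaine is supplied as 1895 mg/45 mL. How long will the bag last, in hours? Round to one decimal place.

15.8 hours

2 mg/min × 60 min/hr = 120 mg/hr
Concentration = 1895 mg ÷ 45 mL = 42.11111 mg/mL
Rate = 120 mg/hr ÷ 42.11111 mg/mL = 2.849604 mL/hr
Duration = 45 mL ÷ 2.849604 mL/hr = 15.79167 hr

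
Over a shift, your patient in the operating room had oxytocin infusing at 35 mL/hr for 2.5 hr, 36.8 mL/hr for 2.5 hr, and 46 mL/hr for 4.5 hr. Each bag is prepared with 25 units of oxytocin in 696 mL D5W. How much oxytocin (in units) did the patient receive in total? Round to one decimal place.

Concentration = 25 units ÷ 696 mL = 0.03591954 units/mL
Stage 1: 35 mL/hr × 2.5 hr = 87.5 mL → 87.5 mL × 0.03591954 units/mL = 3.14296 units
Stage 2: 36.8 mL/hr × 2.5 hr = 92 mL → 92 mL × 0.03591954 units/mL = 3.304598 units
Stage 3: 46 mL/hr × 4.5 hr = 207 mL → 207 mL × 0.03591954 units/mL = 7.435345 units
Total = 3.14296 + 3.304598 + 7.435345 = 13.8829 units

13.9 units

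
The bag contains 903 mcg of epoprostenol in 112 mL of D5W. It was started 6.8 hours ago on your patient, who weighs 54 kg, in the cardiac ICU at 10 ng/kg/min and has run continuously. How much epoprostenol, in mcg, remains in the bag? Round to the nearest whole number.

683 mcg

Dose = 10 ng/kg/min × 54 kg = 540 ng/min
540 ng/min × 60 min/hr = 32400 ng/hr
Concentration = 903 mcg ÷ 112 mL = 8.0625 mcg/mL = 8062.5 ng/mL
Rate = 32400 ng/hr ÷ 8062.5 ng/mL = 4.018605 mL/hr
Volume infused = 4.018605 mL/hr × 6.8 hr = 27.32651 mL
Volume remaining = 112 − 27.32651 = 84.67349 mL
Drug remaining = 84.67349 mL × 8062.5 ng/mL = 682680 ng = 682.68 mcg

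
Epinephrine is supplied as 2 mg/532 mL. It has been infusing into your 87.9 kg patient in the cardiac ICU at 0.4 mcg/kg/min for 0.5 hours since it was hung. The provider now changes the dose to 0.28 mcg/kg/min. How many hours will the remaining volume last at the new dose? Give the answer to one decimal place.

0.6 hours

Initial rate:
Dose = 0.4 mcg/kg/min × 87.9 kg = 35.16 mcg/min
35.16 mcg/min × 60 min/hr = 2109.6 mcg/hr
Concentration = 2 mg ÷ 532 mL = 0.003759398 mg/mL = 3.759398 mcg/mL
Rate = 2109.6 mcg/hr ÷ 3.759398 mcg/mL = 561.1536 mL/hr
Volume infused so far = 561.1536 mL/hr × 0.5 hr = 280.5768 mL
Volume remaining = 532 − 280.5768 = 251.4232 mL
New rate:
Dose = 0.28 mcg/kg/min × 87.9 kg = 24.612 mcg/min
24.612 mcg/min × 60 min/hr = 1476.72 mcg/hr
Rate = 1476.72 mcg/hr ÷ 3.759398 mcg/mL = 392.8075 mL/hr
Time remaining = 251.4232 mL ÷ 392.8075 mL/hr = 0.6400672 hr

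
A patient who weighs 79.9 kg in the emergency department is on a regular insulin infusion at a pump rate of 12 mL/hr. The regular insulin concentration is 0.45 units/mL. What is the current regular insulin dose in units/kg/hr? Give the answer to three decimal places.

Drug rate = 12 mL/hr × 0.45 units/mL = 5.4 units/hr
5.4 units/hr ÷ 79.9 kg = 0.06758448 units/kg/hr

0.068 units/kg/hr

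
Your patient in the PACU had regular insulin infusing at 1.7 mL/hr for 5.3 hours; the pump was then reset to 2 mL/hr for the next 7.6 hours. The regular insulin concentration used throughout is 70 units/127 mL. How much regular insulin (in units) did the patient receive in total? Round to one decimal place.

13.3 units

Concentration = 70 units ÷ 127 mL = 0.5511811 units/mL
Stage 1: 1.7 mL/hr × 5.3 hr = 9.01 mL → 9.01 mL × 0.5511811 units/mL = 4.966142 units
Stage 2: 2 mL/hr × 7.6 hr = 15.2 mL → 15.2 mL × 0.5511811 units/mL = 8.377953 units
Total = 4.966142 + 8.377953 = 13.34409 units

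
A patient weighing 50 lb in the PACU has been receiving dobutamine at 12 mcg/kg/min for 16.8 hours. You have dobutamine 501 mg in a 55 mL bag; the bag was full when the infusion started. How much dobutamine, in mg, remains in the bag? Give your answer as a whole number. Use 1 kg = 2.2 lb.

226 mg

Weight = 50 lb ÷ 2.2 lb/kg = 22.72727 kg
Dose = 12 mcg/kg/min × 22.72727 kg = 272.7273 mcg/min
272.7273 mcg/min × 60 min/hr = 16363.64 mcg/hr
Concentration = 501 mg ÷ 55 mL = 9.109091 mg/mL = 9109.091 mcg/mL
Rate = 16363.64 mcg/hr ÷ 9109.091 mcg/mL = 1.796407 mL/hr
Volume infused = 1.796407 mL/hr × 16.8 hr = 30.17964 mL
Volume remaining = 55 − 30.17964 = 24.82036 mL
Drug remaining = 24.82036 mL × 9109.091 mcg/mL = 226090.9 mcg = 226.0909 mg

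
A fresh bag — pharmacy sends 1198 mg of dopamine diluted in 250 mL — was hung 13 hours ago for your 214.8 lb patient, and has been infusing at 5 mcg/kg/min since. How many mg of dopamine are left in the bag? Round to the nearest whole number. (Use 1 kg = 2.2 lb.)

Weight = 214.8 lb ÷ 2.2 lb/kg = 97.63636 kg
Dose = 5 mcg/kg/min × 97.63636 kg = 488.1818 mcg/min
488.1818 mcg/min × 60 min/hr = 29290.91 mcg/hr
Concentration = 1198 mg ÷ 250 mL = 4.792 mg/mL = 4792 mcg/mL
Rate = 29290.91 mcg/hr ÷ 4792 mcg/mL = 6.11246 mL/hr
Volume infused = 6.11246 mL/hr × 13 hr = 79.46198 mL
Volume remaining = 250 − 79.46198 = 170.538 mL
Drug remaining = 170.538 mL × 4792 mcg/mL = 817218.2 mcg = 817.2182 mg

817 mg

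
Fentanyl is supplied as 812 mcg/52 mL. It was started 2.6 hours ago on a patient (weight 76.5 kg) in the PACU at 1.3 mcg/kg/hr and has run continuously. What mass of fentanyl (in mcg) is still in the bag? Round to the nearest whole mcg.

Dose = 1.3 mcg/kg/hr × 76.5 kg = 99.45 mcg/hr
Concentration = 812 mcg ÷ 52 mL = 15.61538 mcg/mL
Rate = 99.45 mcg/hr ÷ 15.61538 mcg/mL = 6.368719 mL/hr
Volume infused = 6.368719 mL/hr × 2.6 hr = 16.55867 mL
Volume remaining = 52 − 16.55867 = 35.44133 mL
Drug remaining = 35.44133 mL × 15.61538 mcg/mL = 553.43 mcg

553 mcg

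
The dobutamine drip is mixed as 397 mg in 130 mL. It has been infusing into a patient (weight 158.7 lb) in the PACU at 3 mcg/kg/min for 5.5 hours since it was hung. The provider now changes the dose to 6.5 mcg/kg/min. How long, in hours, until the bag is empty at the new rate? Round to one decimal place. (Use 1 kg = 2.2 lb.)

Initial rate:
Weight = 158.7 lb ÷ 2.2 lb/kg = 72.13636 kg
Dose = 3 mcg/kg/min × 72.13636 kg = 216.4091 mcg/min
216.4091 mcg/min × 60 min/hr = 12984.55 mcg/hr
Concentration = 397 mg ÷ 130 mL = 3.053846 mg/mL = 3053.846 mcg/mL
Rate = 12984.55 mcg/hr ÷ 3053.846 mcg/mL = 4.251866 mL/hr
Volume infused so far = 4.251866 mL/hr × 5.5 hr = 23.38526 mL
Volume remaining = 130 − 23.38526 = 106.6147 mL
New rate:
Dose = 6.5 mcg/kg/min × 72.13636 kg = 468.8864 mcg/min
468.8864 mcg/min × 60 min/hr = 28133.18 mcg/hr
Rate = 28133.18 mcg/hr ÷ 3053.846 mcg/mL = 9.212377 mL/hr
Time remaining = 106.6147 mL ÷ 9.212377 mL/hr = 11.57299 hr

11.6 hours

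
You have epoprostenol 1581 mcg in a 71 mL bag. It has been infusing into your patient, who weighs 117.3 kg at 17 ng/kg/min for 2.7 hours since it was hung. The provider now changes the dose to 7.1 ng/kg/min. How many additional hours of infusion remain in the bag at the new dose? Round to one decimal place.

Initial rate:
Dose = 17 ng/kg/min × 117.3 kg = 1994.1 ng/min
1994.1 ng/min × 60 min/hr = 119646 ng/hr
Concentration = 1581 mcg ÷ 71 mL = 22.26761 mcg/mL = 22267.61 ng/mL
Rate = 119646 ng/hr ÷ 22267.61 ng/mL = 5.373097 mL/hr
Volume infused so far = 5.373097 mL/hr × 2.7 hr = 14.50736 mL
Volume remaining = 71 − 14.50736 = 56.49264 mL
New rate:
Dose = 7.1 ng/kg/min × 117.3 kg = 832.83 ng/min
832.83 ng/min × 60 min/hr = 49969.8 ng/hr
Rate = 49969.8 ng/hr ÷ 22267.61 ng/mL = 2.244058 mL/hr
Time remaining = 56.49264 mL ÷ 2.244058 mL/hr = 25.17432 hr

25.2 hours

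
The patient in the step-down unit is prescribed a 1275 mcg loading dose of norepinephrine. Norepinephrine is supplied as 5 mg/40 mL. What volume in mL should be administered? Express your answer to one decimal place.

Concentration = 5 mg ÷ 40 mL = 0.125 mg/mL = 125 mcg/mL
Volume = 1275 mcg ÷ 125 mcg/mL = 10.2 mL

10.2 mL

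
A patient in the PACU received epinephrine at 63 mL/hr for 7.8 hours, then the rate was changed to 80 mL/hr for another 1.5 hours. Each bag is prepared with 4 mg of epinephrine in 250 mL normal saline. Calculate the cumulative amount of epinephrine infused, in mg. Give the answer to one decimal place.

Concentration = 4 mg ÷ 250 mL = 0.016 mg/mL
Stage 1: 63 mL/hr × 7.8 hr = 491.4 mL → 491.4 mL × 0.016 mg/mL = 7.8624 mg
Stage 2: 80 mL/hr × 1.5 hr = 120 mL → 120 mL × 0.016 mg/mL = 1.92 mg
Total = 7.8624 + 1.92 = 9.7824 mg

9.8 mg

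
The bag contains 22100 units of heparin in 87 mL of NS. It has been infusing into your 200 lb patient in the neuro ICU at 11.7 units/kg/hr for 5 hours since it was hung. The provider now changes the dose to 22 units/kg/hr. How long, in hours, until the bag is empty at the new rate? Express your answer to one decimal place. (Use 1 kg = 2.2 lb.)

Initial rate:
Weight = 200 lb ÷ 2.2 lb/kg = 90.90909 kg
Dose = 11.7 units/kg/hr × 90.90909 kg = 1063.636 units/hr
Concentration = 22100 units ÷ 87 mL = 254.023 units/mL
Rate = 1063.636 units/hr ÷ 254.023 units/mL = 4.187166 mL/hr
Volume infused so far = 4.187166 mL/hr × 5 hr = 20.93583 mL
Volume remaining = 87 − 20.93583 = 66.06417 mL
New rate:
Dose = 22 units/kg/hr × 90.90909 kg = 2000 units/hr
Rate = 2000 units/hr ÷ 254.023 units/mL = 7.873303 mL/hr
Time remaining = 66.06417 mL ÷ 7.873303 mL/hr = 8.390909 hr

8.4 hours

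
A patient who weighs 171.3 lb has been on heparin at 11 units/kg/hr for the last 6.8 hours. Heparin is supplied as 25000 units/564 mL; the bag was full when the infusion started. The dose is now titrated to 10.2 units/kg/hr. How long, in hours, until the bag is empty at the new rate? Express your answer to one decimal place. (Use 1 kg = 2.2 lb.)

Initial rate:
Weight = 171.3 lb ÷ 2.2 lb/kg = 77.86364 kg
Dose = 11 units/kg/hr × 77.86364 kg = 856.5 units/hr
Concentration = 25000 units ÷ 564 mL = 44.32624 units/mL
Rate = 856.5 units/hr ÷ 44.32624 units/mL = 19.32264 mL/hr
Volume infused so far = 19.32264 mL/hr × 6.8 hr = 131.394 mL
Volume remaining = 564 − 131.394 = 432.606 mL
New rate:
Dose = 10.2 units/kg/hr × 77.86364 kg = 794.2091 units/hr
Rate = 794.2091 units/hr ÷ 44.32624 units/mL = 17.91736 mL/hr
Time remaining = 432.606 mL ÷ 17.91736 mL/hr = 24.14452 hr

24.1 hours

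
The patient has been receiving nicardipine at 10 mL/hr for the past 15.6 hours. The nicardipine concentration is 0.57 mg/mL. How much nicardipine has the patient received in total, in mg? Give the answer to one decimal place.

88.9 mg

Drug rate = 10 mL/hr × 0.57 mg/mL = 5.7 mg/hr
Total = 5.7 mg/hr × 15.6 hr = 88.92 mg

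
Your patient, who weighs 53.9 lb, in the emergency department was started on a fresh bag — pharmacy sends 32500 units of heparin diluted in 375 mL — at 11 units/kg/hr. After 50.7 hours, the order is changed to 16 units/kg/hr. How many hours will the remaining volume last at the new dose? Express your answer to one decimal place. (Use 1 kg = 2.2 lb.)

Initial rate:
Weight = 53.9 lb ÷ 2.2 lb/kg = 24.5 kg
Dose = 11 units/kg/hr × 24.5 kg = 269.5 units/hr
Concentration = 32500 units ÷ 375 mL = 86.66667 units/mL
Rate = 269.5 units/hr ÷ 86.66667 units/mL = 3.109615 mL/hr
Volume infused so far = 3.109615 mL/hr × 50.7 hr = 157.6575 mL
Volume remaining = 375 − 157.6575 = 217.3425 mL
New rate:
Dose = 16 units/kg/hr × 24.5 kg = 392 units/hr
Rate = 392 units/hr ÷ 86.66667 units/mL = 4.523077 mL/hr
Time remaining = 217.3425 mL ÷ 4.523077 mL/hr = 48.05191 hr

48.1 hours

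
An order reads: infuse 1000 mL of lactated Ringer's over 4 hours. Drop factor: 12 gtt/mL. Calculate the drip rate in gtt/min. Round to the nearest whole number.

50 gtt/min

1000 mL ÷ (4 hr × 60 = 240 min) = 4.166667 mL/min
4.166667 mL/min × 12 gtt/mL = 50 gtt/min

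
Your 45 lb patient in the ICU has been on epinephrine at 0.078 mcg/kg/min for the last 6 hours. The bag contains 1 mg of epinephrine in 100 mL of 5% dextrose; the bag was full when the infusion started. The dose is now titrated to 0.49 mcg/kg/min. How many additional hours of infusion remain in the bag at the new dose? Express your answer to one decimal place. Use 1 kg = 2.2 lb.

0.7 hours

Initial rate:
Weight = 45 lb ÷ 2.2 lb/kg = 20.45455 kg
Dose = 0.078 mcg/kg/min × 20.45455 kg = 1.595455 mcg/min
1.595455 mcg/min × 60 min/hr = 95.72727 mcg/hr
Concentration = 1 mg ÷ 100 mL = 0.01 mg/mL = 10 mcg/mL
Rate = 95.72727 mcg/hr ÷ 10 mcg/mL = 9.572727 mL/hr
Volume infused so far = 9.572727 mL/hr × 6 hr = 57.43636 mL
Volume remaining = 100 − 57.43636 = 42.56364 mL
New rate:
Dose = 0.49 mcg/kg/min × 20.45455 kg = 10.02273 mcg/min
10.02273 mcg/min × 60 min/hr = 601.3636 mcg/hr
Rate = 601.3636 mcg/hr ÷ 10 mcg/mL = 60.13636 mL/hr
Time remaining = 42.56364 mL ÷ 60.13636 mL/hr = 0.7077853 hr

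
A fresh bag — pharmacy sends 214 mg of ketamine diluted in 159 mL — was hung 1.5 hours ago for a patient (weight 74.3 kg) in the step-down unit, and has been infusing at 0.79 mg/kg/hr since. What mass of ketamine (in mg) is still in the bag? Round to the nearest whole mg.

Dose = 0.79 mg/kg/hr × 74.3 kg = 58.697 mg/hr
Concentration = 214 mg ÷ 159 mL = 1.345912 mg/mL
Rate = 58.697 mg/hr ÷ 1.345912 mg/mL = 43.61132 mL/hr
Volume infused = 43.61132 mL/hr × 1.5 hr = 65.41698 mL
Volume remaining = 159 − 65.41698 = 93.58302 mL
Drug remaining = 93.58302 mL × 1.345912 mg/mL = 125.9545 mg

126 mg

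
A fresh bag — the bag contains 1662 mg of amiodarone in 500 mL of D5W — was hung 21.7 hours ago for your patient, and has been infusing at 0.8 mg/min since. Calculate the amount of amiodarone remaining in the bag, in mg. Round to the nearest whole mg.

620 mg

0.8 mg/min × 60 min/hr = 48 mg/hr
Concentration = 1662 mg ÷ 500 mL = 3.324 mg/mL
Rate = 48 mg/hr ÷ 3.324 mg/mL = 14.44043 mL/hr
Volume infused = 14.44043 mL/hr × 21.7 hr = 313.3574 mL
Volume remaining = 500 − 313.3574 = 186.6426 mL
Drug remaining = 186.6426 mL × 3.324 mg/mL = 620.4 mg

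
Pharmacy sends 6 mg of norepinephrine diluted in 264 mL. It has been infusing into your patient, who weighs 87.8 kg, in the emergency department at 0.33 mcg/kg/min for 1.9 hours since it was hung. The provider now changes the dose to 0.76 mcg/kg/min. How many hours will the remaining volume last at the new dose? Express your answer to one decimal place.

0.7 hours

Initial rate:
Dose = 0.33 mcg/kg/min × 87.8 kg = 28.974 mcg/min
28.974 mcg/min × 60 min/hr = 1738.44 mcg/hr
Concentration = 6 mg ÷ 264 mL = 0.02272727 mg/mL = 22.72727 mcg/mL
Rate = 1738.44 mcg/hr ÷ 22.72727 mcg/mL = 76.49136 mL/hr
Volume infused so far = 76.49136 mL/hr × 1.9 hr = 145.3336 mL
Volume remaining = 264 − 145.3336 = 118.6664 mL
New rate:
Dose = 0.76 mcg/kg/min × 87.8 kg = 66.728 mcg/min
66.728 mcg/min × 60 min/hr = 4003.68 mcg/hr
Rate = 4003.68 mcg/hr ÷ 22.72727 mcg/mL = 176.1619 mL/hr
Time remaining = 118.6664 mL ÷ 176.1619 mL/hr = 0.6736213 hr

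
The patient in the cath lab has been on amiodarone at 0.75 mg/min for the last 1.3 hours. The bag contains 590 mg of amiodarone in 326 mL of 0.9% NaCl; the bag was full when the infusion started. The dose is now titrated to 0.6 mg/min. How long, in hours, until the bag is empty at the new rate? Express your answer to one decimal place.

Initial rate:
0.75 mg/min × 60 min/hr = 45 mg/hr
Concentration = 590 mg ÷ 326 mL = 1.809816 mg/mL
Rate = 45 mg/hr ÷ 1.809816 mg/mL = 24.86441 mL/hr
Volume infused so far = 24.86441 mL/hr × 1.3 hr = 32.32373 mL
Volume remaining = 326 − 32.32373 = 293.6763 mL
New rate:
0.6 mg/min × 60 min/hr = 36 mg/hr
Rate = 36 mg/hr ÷ 1.809816 mg/mL = 19.89153 mL/hr
Time remaining = 293.6763 mL ÷ 19.89153 mL/hr = 14.76389 hr

14.8 hours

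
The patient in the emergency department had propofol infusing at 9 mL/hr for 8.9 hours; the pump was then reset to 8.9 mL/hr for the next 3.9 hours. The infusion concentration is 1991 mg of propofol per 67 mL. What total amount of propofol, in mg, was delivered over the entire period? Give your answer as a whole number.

3412 mg

Concentration = 1991 mg ÷ 67 mL = 29.71642 mg/mL
Stage 1: 9 mL/hr × 8.9 hr = 80.1 mL → 80.1 mL × 29.71642 mg/mL = 2380.285 mg
Stage 2: 8.9 mL/hr × 3.9 hr = 34.71 mL → 34.71 mL × 29.71642 mg/mL = 1031.457 mg
Total = 2380.285 + 1031.457 = 3411.742 mg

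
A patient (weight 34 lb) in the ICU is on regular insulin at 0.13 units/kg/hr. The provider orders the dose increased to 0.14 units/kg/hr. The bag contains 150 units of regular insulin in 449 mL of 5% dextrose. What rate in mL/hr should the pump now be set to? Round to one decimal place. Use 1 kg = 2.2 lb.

Weight = 34 lb ÷ 2.2 lb/kg = 15.45455 kg
Dose = 0.14 units/kg/hr × 15.45455 kg = 2.163636 units/hr
Concentration = 150 units ÷ 449 mL = 0.3340757 units/mL
Rate = 2.163636 units/hr ÷ 0.3340757 units/mL = 6.476485 mL/hr

6.5 mL/hr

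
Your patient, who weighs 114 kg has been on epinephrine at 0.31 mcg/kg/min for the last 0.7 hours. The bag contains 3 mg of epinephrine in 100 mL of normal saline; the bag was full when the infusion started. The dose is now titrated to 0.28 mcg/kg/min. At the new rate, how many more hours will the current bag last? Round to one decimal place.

0.8 hours

Initial rate:
Dose = 0.31 mcg/kg/min × 114 kg = 35.34 mcg/min
35.34 mcg/min × 60 min/hr = 2120.4 mcg/hr
Concentration = 3 mg ÷ 100 mL = 0.03 mg/mL = 30 mcg/mL
Rate = 2120.4 mcg/hr ÷ 30 mcg/mL = 70.68 mL/hr
Volume infused so far = 70.68 mL/hr × 0.7 hr = 49.476 mL
Volume remaining = 100 − 49.476 = 50.524 mL
New rate:
Dose = 0.28 mcg/kg/min × 114 kg = 31.92 mcg/min
31.92 mcg/min × 60 min/hr = 1915.2 mcg/hr
Rate = 1915.2 mcg/hr ÷ 30 mcg/mL = 63.84 mL/hr
Time remaining = 50.524 mL ÷ 63.84 mL/hr = 0.791416 hr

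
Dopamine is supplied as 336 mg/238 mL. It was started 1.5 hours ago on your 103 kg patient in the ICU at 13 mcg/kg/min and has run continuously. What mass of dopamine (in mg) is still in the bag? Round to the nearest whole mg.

215 mg

Dose = 13 mcg/kg/min × 103 kg = 1339 mcg/min
1339 mcg/min × 60 min/hr = 80340 mcg/hr
Concentration = 336 mg ÷ 238 mL = 1.411765 mg/mL = 1411.765 mcg/mL
Rate = 80340 mcg/hr ÷ 1411.765 mcg/mL = 56.9075 mL/hr
Volume infused = 56.9075 mL/hr × 1.5 hr = 85.36125 mL
Volume remaining = 238 − 85.36125 = 152.6388 mL
Drug remaining = 152.6388 mL × 1411.765 mcg/mL = 215490 mcg = 215.49 mg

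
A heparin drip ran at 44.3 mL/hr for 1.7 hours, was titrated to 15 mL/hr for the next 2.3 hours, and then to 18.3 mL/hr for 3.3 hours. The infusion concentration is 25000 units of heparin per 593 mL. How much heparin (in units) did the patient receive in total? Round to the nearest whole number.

7175 units

Concentration = 25000 units ÷ 593 mL = 42.15852 units/mL
Stage 1: 44.3 mL/hr × 1.7 hr = 75.31 mL → 75.31 mL × 42.15852 units/mL = 3174.958 units
Stage 2: 15 mL/hr × 2.3 hr = 34.5 mL → 34.5 mL × 42.15852 units/mL = 1454.469 units
Stage 3: 18.3 mL/hr × 3.3 hr = 60.39 mL → 60.39 mL × 42.15852 units/mL = 2545.953 units
Total = 3174.958 + 1454.469 + 2545.953 = 7175.379 units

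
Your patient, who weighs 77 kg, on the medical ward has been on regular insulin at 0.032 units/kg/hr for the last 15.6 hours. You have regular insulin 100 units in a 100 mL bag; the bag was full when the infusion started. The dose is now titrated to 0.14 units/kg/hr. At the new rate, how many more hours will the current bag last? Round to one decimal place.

5.7 hours

Initial rate:
Dose = 0.032 units/kg/hr × 77 kg = 2.464 units/hr
Concentration = 100 units ÷ 100 mL = 1 units/mL
Rate = 2.464 units/hr ÷ 1 units/mL = 2.464 mL/hr
Volume infused so far = 2.464 mL/hr × 15.6 hr = 38.4384 mL
Volume remaining = 100 − 38.4384 = 61.5616 mL
New rate:
Dose = 0.14 units/kg/hr × 77 kg = 10.78 units/hr
Rate = 10.78 units/hr ÷ 1 units/mL = 10.78 mL/hr
Time remaining = 61.5616 mL ÷ 10.78 mL/hr = 5.710724 hr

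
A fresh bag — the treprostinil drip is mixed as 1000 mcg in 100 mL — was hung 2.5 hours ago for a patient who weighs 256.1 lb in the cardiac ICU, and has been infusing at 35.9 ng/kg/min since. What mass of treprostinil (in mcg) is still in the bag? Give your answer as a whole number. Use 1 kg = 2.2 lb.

373 mcg

Weight = 256.1 lb ÷ 2.2 lb/kg = 116.4091 kg
Dose = 35.9 ng/kg/min × 116.4091 kg = 4179.086 ng/min
4179.086 ng/min × 60 min/hr = 250745.2 ng/hr
Concentration = 1000 mcg ÷ 100 mL = 10 mcg/mL = 10000 ng/mL
Rate = 250745.2 ng/hr ÷ 10000 ng/mL = 25.07452 mL/hr
Volume infused = 25.07452 mL/hr × 2.5 hr = 62.6863 mL
Volume remaining = 100 − 62.6863 = 37.3137 mL
Drug remaining = 37.3137 mL × 10000 ng/mL = 373137 ng = 373.137 mcg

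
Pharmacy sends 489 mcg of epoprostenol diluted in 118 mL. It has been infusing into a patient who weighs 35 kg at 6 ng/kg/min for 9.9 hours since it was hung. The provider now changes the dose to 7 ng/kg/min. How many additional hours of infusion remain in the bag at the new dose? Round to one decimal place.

24.8 hours

Initial rate:
Dose = 6 ng/kg/min × 35 kg = 210 ng/min
210 ng/min × 60 min/hr = 12600 ng/hr
Concentration = 489 mcg ÷ 118 mL = 4.144068 mcg/mL = 4144.068 ng/mL
Rate = 12600 ng/hr ÷ 4144.068 ng/mL = 3.040491 mL/hr
Volume infused so far = 3.040491 mL/hr × 9.9 hr = 30.10086 mL
Volume remaining = 118 − 30.10086 = 87.89914 mL
New rate:
Dose = 7 ng/kg/min × 35 kg = 245 ng/min
245 ng/min × 60 min/hr = 14700 ng/hr
Rate = 14700 ng/hr ÷ 4144.068 ng/mL = 3.547239 mL/hr
Time remaining = 87.89914 mL ÷ 3.547239 mL/hr = 24.77959 hr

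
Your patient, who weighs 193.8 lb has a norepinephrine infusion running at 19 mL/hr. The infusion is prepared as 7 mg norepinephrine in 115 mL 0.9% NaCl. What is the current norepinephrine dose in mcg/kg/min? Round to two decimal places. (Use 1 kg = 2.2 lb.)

0.22 mcg/kg/min

Weight = 193.8 lb ÷ 2.2 lb/kg = 88.09091 kg
Concentration = 7 mg ÷ 115 mL = 0.06086957 mg/mL = 60.86957 mcg/mL
Drug rate = 19 mL/hr × 60.86957 mcg/mL = 1156.522 mcg/hr
1156.522 mcg/hr ÷ 60 min/hr = 19.27536 mcg/min
19.27536 mcg/min ÷ 88.09091 kg = 0.2188122 mcg/kg/min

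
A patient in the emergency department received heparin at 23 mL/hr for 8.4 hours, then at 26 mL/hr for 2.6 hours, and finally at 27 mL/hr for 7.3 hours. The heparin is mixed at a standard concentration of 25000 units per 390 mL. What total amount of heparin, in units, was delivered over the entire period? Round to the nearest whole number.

29353 units

Concentration = 25000 units ÷ 390 mL = 64.10256 units/mL
Stage 1: 23 mL/hr × 8.4 hr = 193.2 mL → 193.2 mL × 64.10256 units/mL = 12384.62 units
Stage 2: 26 mL/hr × 2.6 hr = 67.6 mL → 67.6 mL × 64.10256 units/mL = 4333.333 units
Stage 3: 27 mL/hr × 7.3 hr = 197.1 mL → 197.1 mL × 64.10256 units/mL = 12634.62 units
Total = 12384.62 + 4333.333 + 12634.62 = 29352.56 units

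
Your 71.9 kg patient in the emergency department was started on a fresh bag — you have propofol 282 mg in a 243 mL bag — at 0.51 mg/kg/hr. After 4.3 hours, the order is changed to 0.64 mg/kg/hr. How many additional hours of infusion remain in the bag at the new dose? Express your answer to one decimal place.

2.7 hours

Initial rate:
Dose = 0.51 mg/kg/hr × 71.9 kg = 36.669 mg/hr
Concentration = 282 mg ÷ 243 mL = 1.160494 mg/mL
Rate = 36.669 mg/hr ÷ 1.160494 mg/mL = 31.59776 mL/hr
Volume infused so far = 31.59776 mL/hr × 4.3 hr = 135.8703 mL
Volume remaining = 243 − 135.8703 = 107.1297 mL
New rate:
Dose = 0.64 mg/kg/hr × 71.9 kg = 46.016 mg/hr
Rate = 46.016 mg/hr ÷ 1.160494 mg/mL = 39.65209 mL/hr
Time remaining = 107.1297 mL ÷ 39.65209 mL/hr = 2.701741 hr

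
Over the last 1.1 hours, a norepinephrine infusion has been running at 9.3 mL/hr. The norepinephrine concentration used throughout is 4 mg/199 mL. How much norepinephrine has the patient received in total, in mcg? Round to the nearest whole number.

Concentration = 4 mg ÷ 199 mL = 0.0201005 mg/mL = 20.1005 mcg/mL
Drug rate = 9.3 mL/hr × 20.1005 mcg/mL = 186.9347 mcg/hr
Total = 186.9347 mcg/hr × 1.1 hr = 205.6281 mcg

206 mcg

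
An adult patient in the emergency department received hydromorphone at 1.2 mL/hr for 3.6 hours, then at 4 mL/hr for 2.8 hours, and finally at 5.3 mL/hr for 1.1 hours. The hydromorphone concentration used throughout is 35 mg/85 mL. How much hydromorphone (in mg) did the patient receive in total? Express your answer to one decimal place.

Concentration = 35 mg ÷ 85 mL = 0.4117647 mg/mL
Stage 1: 1.2 mL/hr × 3.6 hr = 4.32 mL → 4.32 mL × 0.4117647 mg/mL = 1.778824 mg
Stage 2: 4 mL/hr × 2.8 hr = 11.2 mL → 11.2 mL × 0.4117647 mg/mL = 4.611765 mg
Stage 3: 5.3 mL/hr × 1.1 hr = 5.83 mL → 5.83 mL × 0.4117647 mg/mL = 2.400588 mg
Total = 1.778824 + 4.611765 + 2.400588 = 8.791176 mg

8.8 mg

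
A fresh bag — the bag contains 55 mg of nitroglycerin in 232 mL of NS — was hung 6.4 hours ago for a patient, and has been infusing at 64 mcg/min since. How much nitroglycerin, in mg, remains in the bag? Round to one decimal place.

30.4 mg

64 mcg/min × 60 min/hr = 3840 mcg/hr
Concentration = 55 mg ÷ 232 mL = 0.237069 mg/mL = 237.069 mcg/mL
Rate = 3840 mcg/hr ÷ 237.069 mcg/mL = 16.19782 mL/hr
Volume infused = 16.19782 mL/hr × 6.4 hr = 103.666 mL
Volume remaining = 232 − 103.666 = 128.334 mL
Drug remaining = 128.334 mL × 237.069 mcg/mL = 30424 mcg = 30.424 mg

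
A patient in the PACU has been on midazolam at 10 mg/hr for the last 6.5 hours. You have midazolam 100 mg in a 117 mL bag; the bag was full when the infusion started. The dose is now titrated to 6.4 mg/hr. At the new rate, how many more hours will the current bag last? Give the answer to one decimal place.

Initial rate:
Concentration = 100 mg ÷ 117 mL = 0.8547009 mg/mL
Rate = 10 mg/hr ÷ 0.8547009 mg/mL = 11.7 mL/hr
Volume infused so far = 11.7 mL/hr × 6.5 hr = 76.05 mL
Volume remaining = 117 − 76.05 = 40.95 mL
New rate:
Rate = 6.4 mg/hr ÷ 0.8547009 mg/mL = 7.488 mL/hr
Time remaining = 40.95 mL ÷ 7.488 mL/hr = 5.46875 hr

5.5 hours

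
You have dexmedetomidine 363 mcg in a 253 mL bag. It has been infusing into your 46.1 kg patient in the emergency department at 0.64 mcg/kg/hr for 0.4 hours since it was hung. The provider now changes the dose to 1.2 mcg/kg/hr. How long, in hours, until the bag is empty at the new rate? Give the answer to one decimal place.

6.3 hours

Initial rate:
Dose = 0.64 mcg/kg/hr × 46.1 kg = 29.504 mcg/hr
Concentration = 363 mcg ÷ 253 mL = 1.434783 mcg/mL
Rate = 29.504 mcg/hr ÷ 1.434783 mcg/mL = 20.56339 mL/hr
Volume infused so far = 20.56339 mL/hr × 0.4 hr = 8.225358 mL
Volume remaining = 253 − 8.225358 = 244.7746 mL
New rate:
Dose = 1.2 mcg/kg/hr × 46.1 kg = 55.32 mcg/hr
Rate = 55.32 mcg/hr ÷ 1.434783 mcg/mL = 38.55636 mL/hr
Time remaining = 244.7746 mL ÷ 38.55636 mL/hr = 6.348489 hr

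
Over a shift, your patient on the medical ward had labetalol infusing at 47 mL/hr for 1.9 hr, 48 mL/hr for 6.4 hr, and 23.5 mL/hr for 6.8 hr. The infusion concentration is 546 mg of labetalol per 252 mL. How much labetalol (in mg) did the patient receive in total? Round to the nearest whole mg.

Concentration = 546 mg ÷ 252 mL = 2.166667 mg/mL
Stage 1: 47 mL/hr × 1.9 hr = 89.3 mL → 89.3 mL × 2.166667 mg/mL = 193.4833 mg
Stage 2: 48 mL/hr × 6.4 hr = 307.2 mL → 307.2 mL × 2.166667 mg/mL = 665.6 mg
Stage 3: 23.5 mL/hr × 6.8 hr = 159.8 mL → 159.8 mL × 2.166667 mg/mL = 346.2333 mg
Total = 193.4833 + 665.6 + 346.2333 = 1205.317 mg

1205 mg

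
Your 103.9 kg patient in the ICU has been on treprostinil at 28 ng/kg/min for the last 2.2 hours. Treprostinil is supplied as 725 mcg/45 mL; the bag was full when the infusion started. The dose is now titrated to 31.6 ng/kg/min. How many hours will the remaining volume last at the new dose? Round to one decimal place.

Initial rate:
Dose = 28 ng/kg/min × 103.9 kg = 2909.2 ng/min
2909.2 ng/min × 60 min/hr = 174552 ng/hr
Concentration = 725 mcg ÷ 45 mL = 16.11111 mcg/mL = 16111.11 ng/mL
Rate = 174552 ng/hr ÷ 16111.11 ng/mL = 10.83426 mL/hr
Volume infused so far = 10.83426 mL/hr × 2.2 hr = 23.83538 mL
Volume remaining = 45 − 23.83538 = 21.16462 mL
New rate:
Dose = 31.6 ng/kg/min × 103.9 kg = 3283.24 ng/min
3283.24 ng/min × 60 min/hr = 196994.4 ng/hr
Rate = 196994.4 ng/hr ÷ 16111.11 ng/mL = 12.22724 mL/hr
Time remaining = 21.16462 mL ÷ 12.22724 mL/hr = 1.730941 hr

1.7 hours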